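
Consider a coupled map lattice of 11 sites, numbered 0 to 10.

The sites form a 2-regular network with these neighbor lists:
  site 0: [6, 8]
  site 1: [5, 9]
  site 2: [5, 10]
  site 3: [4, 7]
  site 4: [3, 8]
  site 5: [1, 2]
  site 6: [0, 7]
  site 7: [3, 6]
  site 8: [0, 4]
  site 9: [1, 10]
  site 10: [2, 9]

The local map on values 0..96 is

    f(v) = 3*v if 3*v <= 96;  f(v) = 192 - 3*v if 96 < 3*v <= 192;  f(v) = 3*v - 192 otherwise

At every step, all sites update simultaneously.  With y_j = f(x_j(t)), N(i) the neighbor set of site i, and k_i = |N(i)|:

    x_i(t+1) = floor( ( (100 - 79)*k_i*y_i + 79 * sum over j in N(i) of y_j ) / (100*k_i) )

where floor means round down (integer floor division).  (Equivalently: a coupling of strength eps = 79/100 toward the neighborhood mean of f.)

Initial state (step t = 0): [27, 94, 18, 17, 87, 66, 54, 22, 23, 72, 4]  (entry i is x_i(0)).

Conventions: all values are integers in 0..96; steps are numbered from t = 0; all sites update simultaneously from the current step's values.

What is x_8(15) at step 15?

Simulating step by step:
t=0: [27, 94, 18, 17, 87, 66, 54, 22, 23, 72, 4]
t=1: [56, 30, 18, 64, 61, 58, 64, 45, 73, 45, 33]
t=2: [15, 48, 55, 26, 12, 60, 31, 11, 18, 84, 63]
t=3: [67, 38, 11, 43, 59, 32, 50, 74, 43, 32, 34]
t=4: [43, 92, 80, 31, 52, 64, 24, 47, 22, 86, 69]
t=5: [67, 43, 16, 53, 70, 52, 60, 75, 52, 52, 48]
t=6: [20, 41, 43, 27, 31, 51, 19, 24, 18, 51, 43]
t=7: [56, 45, 53, 82, 72, 60, 64, 69, 71, 60, 53]
t=8: [13, 21, 24, 26, 34, 38, 15, 24, 23, 38, 24]
t=9: [53, 74, 74, 80, 76, 69, 53, 63, 65, 69, 74]
t=10: [21, 18, 24, 25, 27, 26, 21, 32, 27, 26, 24]
t=11: [70, 72, 74, 85, 78, 66, 76, 74, 73, 66, 74]
t=12: [28, 9, 20, 41, 44, 22, 26, 45, 29, 22, 20]
t=13: [82, 57, 62, 60, 74, 48, 72, 70, 75, 48, 62]
t=14: [33, 42, 22, 21, 24, 20, 33, 18, 40, 20, 22]
t=15: [84, 61, 63, 63, 68, 64, 77, 72, 80, 64, 63]

Answer: x_8(15) = 80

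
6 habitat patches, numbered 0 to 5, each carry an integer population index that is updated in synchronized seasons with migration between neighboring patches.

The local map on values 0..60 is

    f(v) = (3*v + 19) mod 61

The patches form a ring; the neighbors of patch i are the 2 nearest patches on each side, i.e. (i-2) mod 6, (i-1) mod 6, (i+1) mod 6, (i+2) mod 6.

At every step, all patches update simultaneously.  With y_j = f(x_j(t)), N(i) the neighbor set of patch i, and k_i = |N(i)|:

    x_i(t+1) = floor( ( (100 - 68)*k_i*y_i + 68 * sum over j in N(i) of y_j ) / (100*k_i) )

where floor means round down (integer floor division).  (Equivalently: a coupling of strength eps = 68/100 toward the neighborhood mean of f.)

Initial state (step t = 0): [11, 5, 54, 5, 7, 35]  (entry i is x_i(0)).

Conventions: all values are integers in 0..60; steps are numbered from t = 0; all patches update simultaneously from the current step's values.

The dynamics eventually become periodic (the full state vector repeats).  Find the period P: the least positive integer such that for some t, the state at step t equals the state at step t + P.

Answer: 10
Key observation: The state at step 12, [2, 2, 2, 2, 2, 2], reappears at step 22 — and no state repeats earlier — so the cycle the system enters has period 10.

Derivation:
t=0: [11, 5, 54, 5, 7, 35]
t=1: [39, 35, 46, 33, 37, 27]
t=2: [18, 25, 24, 32, 27, 26]
t=3: [27, 33, 33, 40, 34, 34]
t=4: [52, 47, 47, 45, 48, 48]
t=5: [43, 40, 40, 37, 41, 41]
t=6: [20, 17, 17, 15, 18, 18]
t=7: [12, 10, 10, 8, 10, 10]
t=8: [50, 49, 49, 47, 49, 49]
t=9: [44, 43, 43, 42, 43, 43]
t=10: [26, 26, 26, 25, 26, 26]
t=11: [36, 35, 35, 35, 35, 35]
t=12: [2, 2, 2, 2, 2, 2]
t=13: [25, 25, 25, 25, 25, 25]
t=14: [33, 33, 33, 33, 33, 33]
t=15: [57, 57, 57, 57, 57, 57]
t=16: [7, 7, 7, 7, 7, 7]
t=17: [40, 40, 40, 40, 40, 40]
t=18: [17, 17, 17, 17, 17, 17]
t=19: [9, 9, 9, 9, 9, 9]
t=20: [46, 46, 46, 46, 46, 46]
t=21: [35, 35, 35, 35, 35, 35]
t=22: [2, 2, 2, 2, 2, 2]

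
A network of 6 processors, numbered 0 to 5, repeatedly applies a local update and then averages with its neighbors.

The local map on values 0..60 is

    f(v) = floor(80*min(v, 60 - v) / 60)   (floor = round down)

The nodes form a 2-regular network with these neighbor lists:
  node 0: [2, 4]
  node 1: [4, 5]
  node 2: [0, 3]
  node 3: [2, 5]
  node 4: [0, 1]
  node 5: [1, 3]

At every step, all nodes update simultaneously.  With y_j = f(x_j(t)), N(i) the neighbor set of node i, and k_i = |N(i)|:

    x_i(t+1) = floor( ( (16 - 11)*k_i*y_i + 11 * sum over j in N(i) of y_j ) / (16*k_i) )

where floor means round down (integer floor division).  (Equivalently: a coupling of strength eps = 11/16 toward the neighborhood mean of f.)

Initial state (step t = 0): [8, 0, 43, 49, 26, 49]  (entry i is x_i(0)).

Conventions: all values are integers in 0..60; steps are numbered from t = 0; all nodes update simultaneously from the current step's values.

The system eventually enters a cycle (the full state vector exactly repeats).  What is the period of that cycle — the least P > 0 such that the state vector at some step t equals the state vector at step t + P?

Answer: 12
Key observation: The state at step 12, [27, 29, 27, 29, 27, 29], reappears at step 24 — and no state repeats earlier — so the cycle the system enters has period 12.

Derivation:
t=0: [8, 0, 43, 49, 26, 49]
t=1: [22, 16, 15, 16, 14, 9]
t=2: [22, 16, 23, 17, 22, 18]
t=3: [29, 24, 26, 25, 26, 22]
t=4: [35, 31, 35, 31, 34, 31]
t=5: [33, 36, 34, 36, 35, 38]
t=6: [34, 31, 34, 31, 33, 31]
t=7: [34, 37, 35, 36, 36, 38]
t=8: [32, 30, 33, 31, 32, 30]
t=9: [36, 38, 37, 38, 38, 39]
t=10: [30, 28, 30, 29, 30, 28]
t=11: [40, 38, 39, 38, 38, 37]
t=12: [27, 29, 27, 29, 27, 29]
t=13: [36, 37, 36, 37, 36, 38]
t=14: [32, 30, 31, 30, 31, 29]
t=15: [37, 38, 38, 38, 38, 39]
t=16: [29, 28, 29, 28, 29, 28]
t=17: [38, 37, 37, 37, 37, 37]
t=18: [29, 30, 29, 30, 29, 30]
t=19: [38, 39, 38, 39, 38, 40]
t=20: [29, 27, 28, 27, 28, 27]
t=21: [37, 36, 37, 36, 37, 36]
t=22: [30, 31, 30, 31, 30, 32]
t=23: [40, 38, 39, 38, 39, 37]
t=24: [27, 29, 27, 29, 27, 29]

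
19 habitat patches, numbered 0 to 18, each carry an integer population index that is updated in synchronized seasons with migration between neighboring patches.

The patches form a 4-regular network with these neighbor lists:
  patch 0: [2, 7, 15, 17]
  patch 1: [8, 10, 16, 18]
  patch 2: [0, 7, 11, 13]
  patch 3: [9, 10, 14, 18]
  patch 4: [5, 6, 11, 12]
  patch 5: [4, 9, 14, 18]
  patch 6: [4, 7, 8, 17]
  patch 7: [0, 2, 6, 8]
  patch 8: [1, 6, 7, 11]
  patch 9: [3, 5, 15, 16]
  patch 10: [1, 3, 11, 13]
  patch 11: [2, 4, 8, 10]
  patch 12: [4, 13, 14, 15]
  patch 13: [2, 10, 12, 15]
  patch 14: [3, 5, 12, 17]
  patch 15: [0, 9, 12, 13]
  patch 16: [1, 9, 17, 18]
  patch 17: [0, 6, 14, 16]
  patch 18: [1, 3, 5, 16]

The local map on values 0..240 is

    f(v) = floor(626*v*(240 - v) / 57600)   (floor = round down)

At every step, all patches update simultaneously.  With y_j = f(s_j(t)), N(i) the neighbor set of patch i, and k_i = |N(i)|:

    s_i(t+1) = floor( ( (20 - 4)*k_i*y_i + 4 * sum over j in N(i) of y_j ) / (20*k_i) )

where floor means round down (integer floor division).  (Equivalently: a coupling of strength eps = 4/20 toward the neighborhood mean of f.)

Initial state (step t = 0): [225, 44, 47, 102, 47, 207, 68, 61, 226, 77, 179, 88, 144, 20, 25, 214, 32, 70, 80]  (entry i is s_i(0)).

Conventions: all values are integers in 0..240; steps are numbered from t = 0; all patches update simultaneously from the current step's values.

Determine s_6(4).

Answer: s_6(4) = 149

Derivation:
t=0: [225, 44, 47, 102, 47, 207, 68, 61, 226, 77, 179, 88, 144, 20, 25, 214, 32, 70, 80]
t=1: [49, 92, 95, 144, 103, 80, 120, 109, 51, 126, 116, 133, 133, 58, 71, 66, 82, 117, 130]
t=2: [110, 145, 145, 149, 152, 140, 153, 149, 113, 152, 153, 151, 149, 120, 133, 125, 142, 151, 152]
t=3: [153, 148, 149, 147, 145, 151, 144, 147, 153, 146, 145, 146, 148, 154, 152, 154, 150, 147, 145]
t=4: [144, 147, 146, 148, 148, 146, 149, 147, 144, 148, 148, 148, 146, 143, 145, 143, 146, 147, 148]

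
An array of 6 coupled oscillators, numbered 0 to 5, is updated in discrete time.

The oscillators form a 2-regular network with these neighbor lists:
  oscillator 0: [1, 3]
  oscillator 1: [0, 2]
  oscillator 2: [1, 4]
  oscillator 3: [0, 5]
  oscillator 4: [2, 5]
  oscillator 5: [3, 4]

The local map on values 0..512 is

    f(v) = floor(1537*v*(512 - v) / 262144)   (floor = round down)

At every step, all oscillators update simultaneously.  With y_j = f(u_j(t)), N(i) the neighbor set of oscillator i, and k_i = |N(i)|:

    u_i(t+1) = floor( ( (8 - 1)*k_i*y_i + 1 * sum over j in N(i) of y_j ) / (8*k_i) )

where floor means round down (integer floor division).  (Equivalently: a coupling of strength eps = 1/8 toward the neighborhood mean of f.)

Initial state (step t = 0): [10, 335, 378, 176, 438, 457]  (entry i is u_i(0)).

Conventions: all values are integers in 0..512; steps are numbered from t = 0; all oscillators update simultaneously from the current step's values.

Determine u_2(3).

Answer: u_2(3) = 306

Derivation:
t=0: [10, 335, 378, 176, 438, 457]
t=1: [68, 323, 292, 313, 193, 162]
t=2: [200, 346, 373, 351, 359, 335]
t=3: [361, 335, 306, 334, 322, 344]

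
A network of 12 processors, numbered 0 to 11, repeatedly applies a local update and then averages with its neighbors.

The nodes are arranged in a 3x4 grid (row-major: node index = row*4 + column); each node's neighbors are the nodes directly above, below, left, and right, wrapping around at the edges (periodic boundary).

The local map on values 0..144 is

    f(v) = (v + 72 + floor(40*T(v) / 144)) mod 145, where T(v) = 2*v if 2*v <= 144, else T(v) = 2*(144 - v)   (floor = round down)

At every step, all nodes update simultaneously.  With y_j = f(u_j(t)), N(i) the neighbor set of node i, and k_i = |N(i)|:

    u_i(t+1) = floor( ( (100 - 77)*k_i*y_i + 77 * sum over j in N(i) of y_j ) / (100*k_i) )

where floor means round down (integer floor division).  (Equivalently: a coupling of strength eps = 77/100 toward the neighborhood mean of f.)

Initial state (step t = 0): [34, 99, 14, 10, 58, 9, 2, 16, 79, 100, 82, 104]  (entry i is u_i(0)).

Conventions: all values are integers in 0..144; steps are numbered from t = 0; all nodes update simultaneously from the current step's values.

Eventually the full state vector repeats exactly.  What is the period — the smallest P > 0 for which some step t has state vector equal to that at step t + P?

Simulating step by step:
t=0: [34, 99, 14, 10, 58, 9, 2, 16, 79, 100, 82, 104]
t=1: [66, 79, 70, 90, 70, 57, 78, 66, 56, 54, 62, 63]
t=2: [33, 26, 37, 33, 24, 28, 29, 35, 22, 20, 26, 27]
t=3: [114, 116, 118, 123, 115, 111, 119, 118, 110, 109, 114, 116]
t=4: [57, 57, 58, 58, 57, 57, 58, 59, 56, 56, 57, 58]
t=5: [15, 15, 16, 16, 15, 15, 16, 16, 14, 14, 15, 16]
t=6: [94, 94, 95, 95, 94, 94, 95, 95, 94, 94, 95, 95]
t=7: [48, 48, 48, 48, 48, 48, 48, 48, 48, 48, 48, 48]
t=8: [1, 1, 1, 1, 1, 1, 1, 1, 1, 1, 1, 1]
t=9: [73, 73, 73, 73, 73, 73, 73, 73, 73, 73, 73, 73]
t=10: [39, 39, 39, 39, 39, 39, 39, 39, 39, 39, 39, 39]
t=11: [132, 132, 132, 132, 132, 132, 132, 132, 132, 132, 132, 132]
t=12: [65, 65, 65, 65, 65, 65, 65, 65, 65, 65, 65, 65]
t=13: [28, 28, 28, 28, 28, 28, 28, 28, 28, 28, 28, 28]
t=14: [115, 115, 115, 115, 115, 115, 115, 115, 115, 115, 115, 115]
t=15: [58, 58, 58, 58, 58, 58, 58, 58, 58, 58, 58, 58]
t=16: [17, 17, 17, 17, 17, 17, 17, 17, 17, 17, 17, 17]
t=17: [98, 98, 98, 98, 98, 98, 98, 98, 98, 98, 98, 98]
t=18: [50, 50, 50, 50, 50, 50, 50, 50, 50, 50, 50, 50]
t=19: [4, 4, 4, 4, 4, 4, 4, 4, 4, 4, 4, 4]
t=20: [78, 78, 78, 78, 78, 78, 78, 78, 78, 78, 78, 78]
t=21: [41, 41, 41, 41, 41, 41, 41, 41, 41, 41, 41, 41]
t=22: [135, 135, 135, 135, 135, 135, 135, 135, 135, 135, 135, 135]
t=23: [67, 67, 67, 67, 67, 67, 67, 67, 67, 67, 67, 67]
t=24: [31, 31, 31, 31, 31, 31, 31, 31, 31, 31, 31, 31]
t=25: [120, 120, 120, 120, 120, 120, 120, 120, 120, 120, 120, 120]
t=26: [60, 60, 60, 60, 60, 60, 60, 60, 60, 60, 60, 60]
t=27: [20, 20, 20, 20, 20, 20, 20, 20, 20, 20, 20, 20]
t=28: [103, 103, 103, 103, 103, 103, 103, 103, 103, 103, 103, 103]
t=29: [52, 52, 52, 52, 52, 52, 52, 52, 52, 52, 52, 52]
t=30: [7, 7, 7, 7, 7, 7, 7, 7, 7, 7, 7, 7]
t=31: [82, 82, 82, 82, 82, 82, 82, 82, 82, 82, 82, 82]
t=32: [43, 43, 43, 43, 43, 43, 43, 43, 43, 43, 43, 43]
t=33: [138, 138, 138, 138, 138, 138, 138, 138, 138, 138, 138, 138]
t=34: [68, 68, 68, 68, 68, 68, 68, 68, 68, 68, 68, 68]
t=35: [32, 32, 32, 32, 32, 32, 32, 32, 32, 32, 32, 32]
t=36: [121, 121, 121, 121, 121, 121, 121, 121, 121, 121, 121, 121]
t=37: [60, 60, 60, 60, 60, 60, 60, 60, 60, 60, 60, 60]

Answer: 11
Key observation: The state at step 26, [60, 60, 60, 60, 60, 60, 60, 60, 60, 60, 60, 60], reappears at step 37 — and no state repeats earlier — so the cycle the system enters has period 11.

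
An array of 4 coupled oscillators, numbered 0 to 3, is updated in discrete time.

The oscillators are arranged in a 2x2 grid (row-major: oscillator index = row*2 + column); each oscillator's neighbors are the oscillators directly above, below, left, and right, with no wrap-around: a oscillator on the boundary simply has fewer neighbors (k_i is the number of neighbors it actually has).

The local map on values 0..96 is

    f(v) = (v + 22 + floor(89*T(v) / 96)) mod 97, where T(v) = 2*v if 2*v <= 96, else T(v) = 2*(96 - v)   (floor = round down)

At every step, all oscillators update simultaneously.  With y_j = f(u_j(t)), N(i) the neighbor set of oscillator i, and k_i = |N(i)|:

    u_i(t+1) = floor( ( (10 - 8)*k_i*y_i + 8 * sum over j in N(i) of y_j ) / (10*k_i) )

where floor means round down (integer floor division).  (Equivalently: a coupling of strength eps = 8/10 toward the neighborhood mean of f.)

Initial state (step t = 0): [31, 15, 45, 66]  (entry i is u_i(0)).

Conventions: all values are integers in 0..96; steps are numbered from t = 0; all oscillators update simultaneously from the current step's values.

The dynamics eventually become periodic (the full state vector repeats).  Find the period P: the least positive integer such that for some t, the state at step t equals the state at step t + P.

Simulating step by step:
t=0: [31, 15, 45, 66]
t=1: [49, 36, 34, 56]
t=2: [31, 51, 50, 30]
t=3: [50, 21, 21, 49]
t=4: [76, 64, 64, 77]
t=5: [46, 39, 39, 45]
t=6: [40, 50, 50, 39]
t=7: [55, 42, 42, 55]
t=8: [46, 53, 53, 46]
t=9: [56, 56, 56, 56]
t=10: [55, 55, 55, 55]
t=11: [56, 56, 56, 56]

Answer: 2
Key observation: The state at step 9, [56, 56, 56, 56], reappears at step 11 — and no state repeats earlier — so the cycle the system enters has period 2.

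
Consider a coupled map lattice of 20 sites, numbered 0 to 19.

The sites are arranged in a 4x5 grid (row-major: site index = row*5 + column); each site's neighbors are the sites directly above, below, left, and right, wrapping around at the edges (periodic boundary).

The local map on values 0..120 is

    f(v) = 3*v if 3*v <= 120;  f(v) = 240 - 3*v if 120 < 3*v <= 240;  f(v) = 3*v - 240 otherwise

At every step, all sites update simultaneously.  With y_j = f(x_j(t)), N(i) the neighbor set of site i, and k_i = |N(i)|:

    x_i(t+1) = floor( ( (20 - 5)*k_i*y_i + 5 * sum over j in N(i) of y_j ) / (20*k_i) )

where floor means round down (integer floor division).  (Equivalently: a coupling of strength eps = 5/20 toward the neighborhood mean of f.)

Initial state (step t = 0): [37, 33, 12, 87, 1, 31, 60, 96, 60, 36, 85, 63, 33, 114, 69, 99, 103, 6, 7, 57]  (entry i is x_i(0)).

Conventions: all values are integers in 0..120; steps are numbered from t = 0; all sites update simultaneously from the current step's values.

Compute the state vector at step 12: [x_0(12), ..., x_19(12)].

Simulating step by step:
t=0: [37, 33, 12, 87, 1, 31, 60, 96, 60, 36, 85, 63, 33, 114, 69, 99, 103, 6, 7, 57]
t=1: [99, 91, 38, 23, 21, 88, 63, 51, 62, 92, 25, 53, 87, 89, 43, 59, 65, 27, 28, 58]
t=2: [54, 41, 102, 71, 61, 31, 52, 80, 54, 42, 73, 72, 33, 37, 96, 62, 49, 77, 78, 69]
t=3: [78, 107, 59, 33, 58, 88, 77, 20, 74, 102, 29, 36, 83, 97, 53, 54, 82, 23, 15, 35]
t=4: [20, 66, 66, 86, 66, 28, 23, 51, 30, 61, 83, 87, 24, 47, 80, 71, 25, 59, 54, 95]
t=5: [57, 46, 44, 29, 42, 75, 66, 82, 83, 56, 15, 29, 70, 89, 13, 32, 65, 63, 72, 42]
t=6: [72, 93, 96, 81, 106, 25, 44, 16, 18, 65, 48, 75, 33, 26, 45, 89, 54, 51, 35, 102]
t=7: [31, 45, 47, 20, 67, 73, 92, 55, 51, 53, 85, 35, 88, 81, 96, 36, 69, 85, 93, 69]
t=8: [86, 95, 90, 61, 45, 29, 46, 71, 78, 72, 28, 85, 30, 14, 44, 91, 45, 23, 36, 39]
t=9: [30, 49, 34, 58, 92, 79, 87, 34, 13, 37, 78, 35, 77, 51, 97, 45, 88, 72, 98, 109]
t=10: [82, 84, 94, 63, 49, 16, 34, 87, 52, 91, 21, 82, 26, 74, 56, 91, 38, 29, 57, 80]
t=11: [16, 25, 42, 56, 75, 48, 81, 34, 70, 43, 57, 26, 66, 32, 61, 36, 94, 84, 61, 16]
t=12: [54, 69, 101, 67, 28, 86, 24, 88, 46, 95, 72, 68, 49, 83, 63, 93, 48, 24, 57, 50]

Answer: [54, 69, 101, 67, 28, 86, 24, 88, 46, 95, 72, 68, 49, 83, 63, 93, 48, 24, 57, 50]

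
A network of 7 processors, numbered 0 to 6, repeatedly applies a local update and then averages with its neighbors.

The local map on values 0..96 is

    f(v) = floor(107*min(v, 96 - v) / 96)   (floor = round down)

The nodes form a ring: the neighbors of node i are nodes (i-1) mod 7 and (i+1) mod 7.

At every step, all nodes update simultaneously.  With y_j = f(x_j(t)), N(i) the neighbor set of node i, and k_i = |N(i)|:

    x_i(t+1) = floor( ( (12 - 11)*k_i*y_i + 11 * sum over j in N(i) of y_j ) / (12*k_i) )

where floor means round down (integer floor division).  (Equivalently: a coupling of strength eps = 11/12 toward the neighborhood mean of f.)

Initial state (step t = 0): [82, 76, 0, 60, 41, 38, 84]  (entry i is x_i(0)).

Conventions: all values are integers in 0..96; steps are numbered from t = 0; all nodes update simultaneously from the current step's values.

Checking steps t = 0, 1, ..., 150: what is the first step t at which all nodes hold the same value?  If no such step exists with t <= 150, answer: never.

Answer: never
Key observation: The state at step 10 reappears at step 12 — the system is in a cycle of period 2 from step 10 on.  No step 0..12 is synchronized, and the cycle repeats forever, so no step up to 150 (or ever) has all nodes equal.

Derivation:
t=0: [82, 76, 0, 60, 41, 38, 84]  (not all equal)
t=1: [17, 8, 28, 23, 41, 30, 27]  (not all equal)
t=2: [18, 23, 17, 36, 30, 37, 25]  (not all equal)
t=3: [25, 19, 31, 26, 39, 30, 30]  (not all equal)
t=4: [27, 29, 25, 37, 31, 37, 30]  (not all equal)
t=5: [32, 28, 35, 31, 40, 34, 35]  (not all equal)
t=6: [35, 36, 33, 40, 36, 41, 36]  (not all equal)
t=7: [39, 37, 41, 38, 44, 40, 41]  (not all equal)
t=8: [43, 43, 41, 46, 43, 46, 43]  (not all equal)
t=9: [47, 46, 48, 46, 50, 47, 48]  (not all equal)
t=10: [52, 52, 51, 51, 51, 52, 52]  (not all equal)
t=11: [49, 49, 49, 50, 49, 49, 49]  (not all equal)
t=12: [52, 52, 51, 51, 51, 52, 52]  (not all equal)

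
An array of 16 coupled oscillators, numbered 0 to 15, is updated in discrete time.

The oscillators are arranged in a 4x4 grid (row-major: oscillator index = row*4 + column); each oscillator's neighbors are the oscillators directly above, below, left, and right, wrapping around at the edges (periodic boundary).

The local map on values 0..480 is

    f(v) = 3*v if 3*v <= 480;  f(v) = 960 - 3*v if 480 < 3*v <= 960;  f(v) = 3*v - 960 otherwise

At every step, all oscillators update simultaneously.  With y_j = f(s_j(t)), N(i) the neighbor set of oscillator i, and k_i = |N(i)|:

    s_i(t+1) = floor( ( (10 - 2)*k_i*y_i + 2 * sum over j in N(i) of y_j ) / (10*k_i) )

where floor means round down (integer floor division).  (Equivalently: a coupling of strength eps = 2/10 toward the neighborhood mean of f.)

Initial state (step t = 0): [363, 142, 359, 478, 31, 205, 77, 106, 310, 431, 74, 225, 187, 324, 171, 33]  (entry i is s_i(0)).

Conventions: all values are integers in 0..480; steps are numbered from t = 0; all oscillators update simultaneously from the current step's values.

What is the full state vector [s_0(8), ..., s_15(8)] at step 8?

Simulating step by step:
t=0: [363, 142, 359, 478, 31, 205, 77, 106, 310, 431, 74, 225, 187, 324, 171, 33]
t=1: [172, 370, 172, 412, 115, 330, 234, 308, 79, 296, 242, 261, 332, 89, 380, 159]
t=2: [395, 179, 398, 290, 313, 65, 243, 81, 221, 96, 221, 190, 100, 235, 215, 415]
t=3: [221, 383, 240, 121, 64, 204, 233, 231, 287, 282, 298, 368, 293, 270, 305, 282]
t=4: [278, 202, 234, 336, 204, 316, 254, 261, 105, 124, 81, 142, 97, 141, 64, 122]
t=5: [152, 324, 246, 84, 309, 73, 192, 192, 323, 347, 253, 395, 294, 398, 218, 340]
t=6: [383, 66, 225, 257, 79, 200, 358, 351, 28, 97, 210, 212, 100, 211, 280, 91]
t=7: [197, 216, 259, 193, 225, 330, 144, 117, 124, 287, 306, 298, 283, 307, 156, 265]
t=8: [349, 280, 226, 358, 284, 80, 375, 339, 325, 103, 86, 99, 136, 80, 395, 183]

Answer: [349, 280, 226, 358, 284, 80, 375, 339, 325, 103, 86, 99, 136, 80, 395, 183]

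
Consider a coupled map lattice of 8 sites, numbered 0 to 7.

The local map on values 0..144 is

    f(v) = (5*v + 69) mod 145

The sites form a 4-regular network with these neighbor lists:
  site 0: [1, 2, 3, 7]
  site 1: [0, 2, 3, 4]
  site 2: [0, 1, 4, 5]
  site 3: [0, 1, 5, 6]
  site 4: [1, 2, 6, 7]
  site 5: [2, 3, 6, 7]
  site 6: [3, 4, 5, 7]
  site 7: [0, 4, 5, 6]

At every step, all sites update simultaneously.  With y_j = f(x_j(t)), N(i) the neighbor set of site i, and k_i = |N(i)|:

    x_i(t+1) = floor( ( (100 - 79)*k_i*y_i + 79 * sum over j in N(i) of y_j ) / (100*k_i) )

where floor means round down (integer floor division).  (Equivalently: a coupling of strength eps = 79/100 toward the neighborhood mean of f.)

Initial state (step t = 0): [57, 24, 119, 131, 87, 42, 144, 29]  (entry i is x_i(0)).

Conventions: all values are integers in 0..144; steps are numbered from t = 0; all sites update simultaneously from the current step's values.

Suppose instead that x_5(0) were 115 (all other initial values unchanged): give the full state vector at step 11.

Simulating step by step:
t=0: [57, 24, 119, 131, 87, 115, 144, 29]
t=1: [80, 80, 65, 76, 66, 84, 81, 66]
t=2: [58, 58, 67, 34, 79, 63, 64, 69]
t=3: [93, 74, 75, 85, 86, 104, 88, 83]
t=4: [44, 46, 36, 49, 40, 39, 51, 58]
t=5: [70, 80, 100, 65, 68, 70, 73, 97]
t=6: [104, 103, 109, 107, 110, 126, 123, 127]
t=7: [38, 21, 40, 51, 60, 81, 82, 79]
t=8: [66, 75, 77, 51, 61, 53, 44, 60]
t=9: [50, 50, 52, 67, 67, 63, 77, 91]
t=10: [59, 64, 60, 57, 58, 71, 85, 69]
t=11: [87, 77, 90, 85, 85, 92, 89, 92]

Answer: [87, 77, 90, 85, 85, 92, 89, 92]
Key observation: This trace re-runs the system from the modified initial state.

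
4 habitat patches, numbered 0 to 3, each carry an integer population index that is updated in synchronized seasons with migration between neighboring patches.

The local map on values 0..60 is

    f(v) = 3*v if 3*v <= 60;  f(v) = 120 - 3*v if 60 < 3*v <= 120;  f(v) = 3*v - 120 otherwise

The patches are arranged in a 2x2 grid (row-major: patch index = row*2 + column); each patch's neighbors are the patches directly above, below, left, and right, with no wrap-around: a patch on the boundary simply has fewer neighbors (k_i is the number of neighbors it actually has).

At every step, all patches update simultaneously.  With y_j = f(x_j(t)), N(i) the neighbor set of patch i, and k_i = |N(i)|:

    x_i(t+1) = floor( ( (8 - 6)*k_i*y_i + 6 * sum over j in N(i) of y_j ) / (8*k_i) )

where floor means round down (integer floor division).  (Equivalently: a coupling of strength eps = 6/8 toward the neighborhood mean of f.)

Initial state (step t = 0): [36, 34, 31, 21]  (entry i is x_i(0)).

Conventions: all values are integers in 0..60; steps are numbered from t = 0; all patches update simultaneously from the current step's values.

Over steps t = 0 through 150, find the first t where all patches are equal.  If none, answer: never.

Simulating step by step:
t=0: [36, 34, 31, 21]  (not all equal)
t=1: [19, 30, 32, 31]  (not all equal)
t=2: [34, 39, 37, 27]  (not all equal)
t=3: [9, 22, 23, 14]  (not all equal)
t=4: [46, 39, 38, 49]  (not all equal)
t=5: [7, 17, 18, 10]  (not all equal)
t=6: [44, 31, 32, 46]  (not all equal)
t=7: [22, 18, 17, 23]  (not all equal)
t=8: [52, 52, 52, 52]  (all equal)

Answer: 8
Key observation: Synchronization is absorbing here: once all patches are equal they stay equal, and step 8 is the first all-equal step.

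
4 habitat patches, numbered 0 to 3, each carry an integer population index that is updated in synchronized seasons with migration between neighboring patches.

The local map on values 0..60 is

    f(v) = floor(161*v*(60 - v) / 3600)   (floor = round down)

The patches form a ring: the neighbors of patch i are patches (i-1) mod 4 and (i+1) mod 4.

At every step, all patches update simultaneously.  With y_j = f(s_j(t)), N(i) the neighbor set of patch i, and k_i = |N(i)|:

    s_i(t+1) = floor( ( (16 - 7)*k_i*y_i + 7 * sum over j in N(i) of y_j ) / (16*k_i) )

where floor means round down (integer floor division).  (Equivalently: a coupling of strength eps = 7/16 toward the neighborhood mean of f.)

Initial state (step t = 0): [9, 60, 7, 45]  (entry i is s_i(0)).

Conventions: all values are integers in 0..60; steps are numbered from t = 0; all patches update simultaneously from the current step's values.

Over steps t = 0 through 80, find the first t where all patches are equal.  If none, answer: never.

Simulating step by step:
t=0: [9, 60, 7, 45]  (not all equal)
t=1: [17, 7, 15, 24]  (not all equal)
t=2: [29, 22, 28, 34]  (not all equal)
t=3: [39, 38, 39, 39]  (not all equal)
t=4: [36, 36, 36, 36]  (all equal)

Answer: 4
Key observation: Synchronization is absorbing here: once all patches are equal they stay equal, and step 4 is the first all-equal step.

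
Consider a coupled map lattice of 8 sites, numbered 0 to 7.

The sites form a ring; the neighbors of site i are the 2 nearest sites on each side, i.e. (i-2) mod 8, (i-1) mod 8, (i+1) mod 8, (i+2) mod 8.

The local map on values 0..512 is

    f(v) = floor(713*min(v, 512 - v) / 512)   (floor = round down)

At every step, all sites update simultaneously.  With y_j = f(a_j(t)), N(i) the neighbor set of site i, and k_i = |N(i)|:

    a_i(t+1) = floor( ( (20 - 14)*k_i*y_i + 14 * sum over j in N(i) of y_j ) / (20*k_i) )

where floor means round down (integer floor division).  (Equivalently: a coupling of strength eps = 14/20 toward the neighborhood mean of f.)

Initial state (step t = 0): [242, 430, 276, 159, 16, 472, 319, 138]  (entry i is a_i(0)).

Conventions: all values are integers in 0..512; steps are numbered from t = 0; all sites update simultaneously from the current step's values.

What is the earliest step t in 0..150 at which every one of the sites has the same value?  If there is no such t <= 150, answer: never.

Simulating step by step:
t=0: [242, 430, 276, 159, 16, 472, 319, 138]  (not all equal)
t=1: [258, 222, 219, 157, 159, 139, 186, 193]  (not all equal)
t=2: [305, 292, 283, 245, 236, 226, 258, 275]  (not all equal)
t=3: [315, 315, 316, 323, 330, 330, 326, 319]  (not all equal)
t=4: [269, 270, 267, 263, 259, 258, 261, 265]  (not all equal)
t=5: [341, 340, 342, 345, 348, 349, 347, 343]  (not all equal)
t=6: [235, 236, 234, 232, 229, 229, 230, 233]  (not all equal)
t=7: [325, 325, 324, 322, 320, 320, 321, 323]  (not all equal)
t=8: [261, 261, 262, 263, 265, 265, 264, 263]  (not all equal)
t=9: [347, 347, 347, 345, 344, 344, 345, 346]  (not all equal)
t=10: [229, 229, 230, 231, 231, 232, 231, 230]  (not all equal)
t=11: [319, 319, 319, 320, 321, 321, 320, 320]  (not all equal)
t=12: [267, 267, 267, 266, 266, 266, 266, 267]  (not all equal)
t=13: [341, 341, 341, 341, 341, 341, 341, 341]  (all equal)

Answer: 13
Key observation: Synchronization is absorbing here: once all sites are equal they stay equal, and step 13 is the first all-equal step.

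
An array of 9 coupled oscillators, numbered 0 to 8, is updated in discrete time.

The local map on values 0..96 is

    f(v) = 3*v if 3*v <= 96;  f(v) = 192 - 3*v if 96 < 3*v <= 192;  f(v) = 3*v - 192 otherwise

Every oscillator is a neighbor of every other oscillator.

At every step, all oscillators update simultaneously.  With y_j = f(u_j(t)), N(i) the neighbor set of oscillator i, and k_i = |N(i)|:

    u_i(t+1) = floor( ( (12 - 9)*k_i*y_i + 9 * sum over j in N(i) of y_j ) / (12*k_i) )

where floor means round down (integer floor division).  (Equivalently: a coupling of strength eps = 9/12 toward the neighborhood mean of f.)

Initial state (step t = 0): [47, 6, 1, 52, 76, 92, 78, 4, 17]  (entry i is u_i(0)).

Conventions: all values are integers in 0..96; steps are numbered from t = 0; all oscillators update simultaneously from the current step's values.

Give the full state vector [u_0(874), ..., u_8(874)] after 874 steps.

Simulating step by step:
t=0: [47, 6, 1, 52, 76, 92, 78, 4, 17]
t=1: [39, 34, 31, 36, 36, 44, 37, 33, 39]
t=2: [80, 82, 83, 82, 82, 78, 81, 83, 80]
t=3: [51, 52, 52, 52, 52, 50, 51, 52, 51]
t=4: [37, 37, 37, 37, 37, 38, 37, 37, 37]
t=5: [80, 80, 80, 80, 80, 80, 80, 80, 80]
t=6: [48, 48, 48, 48, 48, 48, 48, 48, 48]
t=7: [48, 48, 48, 48, 48, 48, 48, 48, 48]

Answer: [48, 48, 48, 48, 48, 48, 48, 48, 48]
Key observation: The state at step 6, [48, 48, 48, 48, 48, 48, 48, 48, 48], reappears at step 7: the system is in a cycle of period 1 from step 6 on.  Therefore the state at step 874 equals the state at step 6 + ((874 - 6) mod 1) = 6, which is [48, 48, 48, 48, 48, 48, 48, 48, 48].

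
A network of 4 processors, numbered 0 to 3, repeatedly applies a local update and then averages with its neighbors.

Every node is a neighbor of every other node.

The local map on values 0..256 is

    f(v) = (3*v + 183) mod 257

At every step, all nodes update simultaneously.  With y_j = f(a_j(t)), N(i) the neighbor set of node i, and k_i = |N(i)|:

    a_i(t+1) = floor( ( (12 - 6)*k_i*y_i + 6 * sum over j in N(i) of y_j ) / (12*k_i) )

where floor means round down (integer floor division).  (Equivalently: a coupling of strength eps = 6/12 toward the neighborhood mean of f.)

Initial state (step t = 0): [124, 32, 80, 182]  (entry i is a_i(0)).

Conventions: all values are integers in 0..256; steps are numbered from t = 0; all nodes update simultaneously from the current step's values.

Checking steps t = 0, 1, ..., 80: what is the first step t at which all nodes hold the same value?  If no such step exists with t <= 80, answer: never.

Answer: never
Key observation: The state at step 5 reappears at step 8 — the system is in a cycle of period 3 from step 5 on.  No step 0..8 is synchronized, and the cycle repeats forever, so no step up to 80 (or ever) has all nodes equal.

Derivation:
t=0: [124, 32, 80, 182]  (not all equal)
t=1: [87, 81, 129, 145]  (not all equal)
t=2: [148, 142, 104, 120]  (not all equal)
t=3: [116, 110, 158, 88]  (not all equal)
t=4: [106, 186, 148, 164]  (not all equal)
t=5: [205, 199, 161, 177]  (not all equal)
t=6: [73, 67, 115, 131]  (not all equal)
t=7: [106, 100, 62, 78]  (not all equal)
t=8: [205, 199, 161, 177]  (not all equal)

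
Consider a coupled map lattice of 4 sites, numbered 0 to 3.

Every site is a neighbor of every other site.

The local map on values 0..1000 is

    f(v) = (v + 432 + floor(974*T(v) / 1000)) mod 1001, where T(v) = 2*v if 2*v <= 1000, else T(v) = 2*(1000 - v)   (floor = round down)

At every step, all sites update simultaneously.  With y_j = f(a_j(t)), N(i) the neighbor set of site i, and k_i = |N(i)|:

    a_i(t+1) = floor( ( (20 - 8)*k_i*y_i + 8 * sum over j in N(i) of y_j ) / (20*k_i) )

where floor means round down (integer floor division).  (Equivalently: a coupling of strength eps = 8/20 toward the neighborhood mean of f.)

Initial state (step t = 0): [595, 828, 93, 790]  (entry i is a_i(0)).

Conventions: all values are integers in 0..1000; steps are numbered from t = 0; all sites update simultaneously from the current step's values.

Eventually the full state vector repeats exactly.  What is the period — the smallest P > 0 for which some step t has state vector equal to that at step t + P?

Simulating step by step:
t=0: [595, 828, 93, 790]
t=1: [745, 643, 695, 659]
t=2: [702, 747, 724, 740]
t=3: [699, 679, 689, 682]
t=4: [721, 730, 726, 729]
t=5: [692, 687, 689, 688]
t=6: [723, 725, 725, 725]
t=7: [692, 691, 691, 691]
t=8: [722, 722, 722, 722]
t=9: [694, 694, 694, 694]
t=10: [721, 721, 721, 721]
t=11: [695, 695, 695, 695]
t=12: [720, 720, 720, 720]
t=13: [696, 696, 696, 696]
t=14: [719, 719, 719, 719]
t=15: [697, 697, 697, 697]
t=16: [718, 718, 718, 718]
t=17: [698, 698, 698, 698]
t=18: [717, 717, 717, 717]
t=19: [699, 699, 699, 699]
t=20: [716, 716, 716, 716]
t=21: [700, 700, 700, 700]
t=22: [715, 715, 715, 715]
t=23: [701, 701, 701, 701]
t=24: [714, 714, 714, 714]
t=25: [702, 702, 702, 702]
t=26: [713, 713, 713, 713]
t=27: [703, 703, 703, 703]
t=28: [712, 712, 712, 712]
t=29: [704, 704, 704, 704]
t=30: [711, 711, 711, 711]
t=31: [704, 704, 704, 704]

Answer: 2
Key observation: The state at step 29, [704, 704, 704, 704], reappears at step 31 — and no state repeats earlier — so the cycle the system enters has period 2.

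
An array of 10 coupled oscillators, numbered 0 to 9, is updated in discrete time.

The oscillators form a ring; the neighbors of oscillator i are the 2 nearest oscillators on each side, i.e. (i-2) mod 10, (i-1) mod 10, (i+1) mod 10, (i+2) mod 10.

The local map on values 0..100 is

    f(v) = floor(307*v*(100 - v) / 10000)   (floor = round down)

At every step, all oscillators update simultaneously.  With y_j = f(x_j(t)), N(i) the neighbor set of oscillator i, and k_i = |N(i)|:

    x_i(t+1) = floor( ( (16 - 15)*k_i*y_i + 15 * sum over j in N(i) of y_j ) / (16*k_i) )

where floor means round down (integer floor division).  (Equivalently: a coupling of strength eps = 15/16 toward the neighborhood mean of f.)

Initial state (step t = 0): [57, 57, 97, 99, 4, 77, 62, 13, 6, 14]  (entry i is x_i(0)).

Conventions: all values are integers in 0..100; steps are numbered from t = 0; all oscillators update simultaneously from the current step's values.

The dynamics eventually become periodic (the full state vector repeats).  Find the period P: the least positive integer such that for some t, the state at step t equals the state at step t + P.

Answer: 2
Key observation: The state at step 5, [63, 63, 64, 64, 64, 64, 64, 63, 63, 63], reappears at step 7 — and no state repeats earlier — so the cycle the system enters has period 2.

Derivation:
t=0: [57, 57, 97, 99, 4, 77, 62, 13, 6, 14]
t=1: [36, 33, 38, 34, 32, 31, 31, 44, 51, 49]
t=2: [72, 71, 68, 67, 67, 68, 70, 70, 71, 72]
t=3: [63, 63, 64, 65, 65, 65, 64, 63, 62, 62]
t=4: [71, 70, 70, 69, 69, 69, 70, 70, 71, 71]
t=5: [63, 63, 64, 64, 64, 64, 64, 63, 63, 63]
t=6: [70, 70, 70, 70, 70, 70, 70, 70, 70, 71]
t=7: [63, 63, 64, 64, 64, 64, 64, 63, 63, 63]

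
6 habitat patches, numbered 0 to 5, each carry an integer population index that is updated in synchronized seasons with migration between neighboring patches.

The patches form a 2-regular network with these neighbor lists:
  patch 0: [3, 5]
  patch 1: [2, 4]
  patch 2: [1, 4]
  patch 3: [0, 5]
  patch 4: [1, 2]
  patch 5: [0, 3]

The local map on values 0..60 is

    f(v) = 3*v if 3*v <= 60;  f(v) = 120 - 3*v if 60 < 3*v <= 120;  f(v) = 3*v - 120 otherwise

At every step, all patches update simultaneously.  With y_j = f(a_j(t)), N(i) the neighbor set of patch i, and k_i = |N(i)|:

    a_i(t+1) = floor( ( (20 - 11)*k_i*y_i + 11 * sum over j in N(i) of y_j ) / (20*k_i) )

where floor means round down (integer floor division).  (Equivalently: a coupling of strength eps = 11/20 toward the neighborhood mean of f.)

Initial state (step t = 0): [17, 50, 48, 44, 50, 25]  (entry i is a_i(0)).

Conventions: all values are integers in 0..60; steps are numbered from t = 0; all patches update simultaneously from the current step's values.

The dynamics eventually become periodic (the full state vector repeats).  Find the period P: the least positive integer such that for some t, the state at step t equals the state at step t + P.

Answer: 4
Key observation: The state at step 9, [6, 56, 55, 7, 56, 6], reappears at step 13 — and no state repeats earlier — so the cycle the system enters has period 4.

Derivation:
t=0: [17, 50, 48, 44, 50, 25]
t=1: [38, 28, 27, 31, 28, 37]
t=2: [12, 36, 37, 16, 36, 13]
t=3: [40, 11, 10, 42, 11, 40]
t=4: [1, 32, 31, 2, 32, 1]
t=5: [3, 24, 25, 4, 24, 3]
t=6: [9, 47, 46, 10, 47, 9]
t=7: [27, 20, 19, 28, 20, 27]
t=8: [38, 59, 58, 37, 59, 38]
t=9: [6, 56, 55, 7, 56, 6]
t=10: [18, 47, 46, 19, 47, 18]
t=11: [54, 20, 19, 55, 20, 54]
t=12: [42, 59, 58, 43, 59, 42]
t=13: [6, 56, 55, 7, 56, 6]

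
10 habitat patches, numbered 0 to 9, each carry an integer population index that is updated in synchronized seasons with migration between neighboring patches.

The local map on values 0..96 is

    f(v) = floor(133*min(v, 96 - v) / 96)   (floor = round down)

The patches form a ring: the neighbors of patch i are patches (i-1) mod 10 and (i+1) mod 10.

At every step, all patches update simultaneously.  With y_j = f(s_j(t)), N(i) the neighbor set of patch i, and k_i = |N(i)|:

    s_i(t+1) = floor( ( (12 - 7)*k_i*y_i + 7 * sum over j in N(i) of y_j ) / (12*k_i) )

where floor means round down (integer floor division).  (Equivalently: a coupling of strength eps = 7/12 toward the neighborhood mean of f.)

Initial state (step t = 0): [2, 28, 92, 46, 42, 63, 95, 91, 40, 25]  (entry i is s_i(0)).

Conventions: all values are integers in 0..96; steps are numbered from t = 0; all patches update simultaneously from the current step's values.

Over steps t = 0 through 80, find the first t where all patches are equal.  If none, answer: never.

Simulating step by step:
t=0: [2, 28, 92, 46, 42, 63, 95, 91, 40, 25]  (not all equal)
t=1: [21, 17, 31, 44, 55, 35, 15, 18, 34, 30]  (not all equal)
t=2: [30, 30, 41, 53, 54, 42, 29, 29, 38, 39]  (not all equal)
t=3: [44, 45, 52, 57, 58, 52, 45, 43, 49, 49]  (not all equal)
t=4: [62, 60, 58, 55, 54, 58, 60, 61, 63, 63]  (not all equal)
t=5: [47, 49, 52, 55, 55, 52, 49, 47, 45, 45]  (not all equal)
t=6: [64, 63, 60, 57, 57, 60, 63, 64, 62, 62]  (not all equal)
t=7: [45, 45, 49, 52, 52, 49, 45, 45, 46, 46]  (not all equal)
t=8: [62, 62, 62, 61, 61, 62, 62, 62, 62, 62]  (not all equal)
t=9: [47, 47, 47, 47, 47, 47, 47, 47, 47, 47]  (all equal)

Answer: 9
Key observation: Synchronization is absorbing here: once all patches are equal they stay equal, and step 9 is the first all-equal step.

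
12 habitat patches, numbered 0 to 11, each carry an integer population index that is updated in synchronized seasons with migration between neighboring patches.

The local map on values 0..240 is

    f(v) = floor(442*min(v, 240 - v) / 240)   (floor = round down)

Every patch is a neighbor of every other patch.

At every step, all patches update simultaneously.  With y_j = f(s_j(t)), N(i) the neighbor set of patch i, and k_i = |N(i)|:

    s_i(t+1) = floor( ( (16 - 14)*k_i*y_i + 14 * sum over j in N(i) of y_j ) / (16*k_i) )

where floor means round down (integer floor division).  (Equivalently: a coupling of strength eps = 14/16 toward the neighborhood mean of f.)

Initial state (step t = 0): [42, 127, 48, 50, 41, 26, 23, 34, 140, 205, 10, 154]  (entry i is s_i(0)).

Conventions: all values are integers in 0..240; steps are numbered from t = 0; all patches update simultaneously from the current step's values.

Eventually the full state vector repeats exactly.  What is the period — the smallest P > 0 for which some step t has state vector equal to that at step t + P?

Answer: 7
Key observation: The state at step 13, [106, 106, 106, 106, 106, 106, 106, 106, 106, 106, 106, 106], reappears at step 20 — and no state repeats earlier — so the cycle the system enters has period 7.

Derivation:
t=0: [42, 127, 48, 50, 41, 26, 23, 34, 140, 205, 10, 154]
t=1: [92, 98, 92, 92, 92, 90, 90, 91, 97, 91, 89, 95]
t=2: [169, 170, 169, 169, 169, 169, 169, 169, 169, 169, 169, 169]
t=3: [129, 129, 129, 129, 129, 129, 129, 129, 129, 129, 129, 129]
t=4: [204, 204, 204, 204, 204, 204, 204, 204, 204, 204, 204, 204]
t=5: [66, 66, 66, 66, 66, 66, 66, 66, 66, 66, 66, 66]
t=6: [121, 121, 121, 121, 121, 121, 121, 121, 121, 121, 121, 121]
t=7: [219, 219, 219, 219, 219, 219, 219, 219, 219, 219, 219, 219]
t=8: [38, 38, 38, 38, 38, 38, 38, 38, 38, 38, 38, 38]
t=9: [69, 69, 69, 69, 69, 69, 69, 69, 69, 69, 69, 69]
t=10: [127, 127, 127, 127, 127, 127, 127, 127, 127, 127, 127, 127]
t=11: [208, 208, 208, 208, 208, 208, 208, 208, 208, 208, 208, 208]
t=12: [58, 58, 58, 58, 58, 58, 58, 58, 58, 58, 58, 58]
t=13: [106, 106, 106, 106, 106, 106, 106, 106, 106, 106, 106, 106]
t=14: [195, 195, 195, 195, 195, 195, 195, 195, 195, 195, 195, 195]
t=15: [82, 82, 82, 82, 82, 82, 82, 82, 82, 82, 82, 82]
t=16: [151, 151, 151, 151, 151, 151, 151, 151, 151, 151, 151, 151]
t=17: [163, 163, 163, 163, 163, 163, 163, 163, 163, 163, 163, 163]
t=18: [141, 141, 141, 141, 141, 141, 141, 141, 141, 141, 141, 141]
t=19: [182, 182, 182, 182, 182, 182, 182, 182, 182, 182, 182, 182]
t=20: [106, 106, 106, 106, 106, 106, 106, 106, 106, 106, 106, 106]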